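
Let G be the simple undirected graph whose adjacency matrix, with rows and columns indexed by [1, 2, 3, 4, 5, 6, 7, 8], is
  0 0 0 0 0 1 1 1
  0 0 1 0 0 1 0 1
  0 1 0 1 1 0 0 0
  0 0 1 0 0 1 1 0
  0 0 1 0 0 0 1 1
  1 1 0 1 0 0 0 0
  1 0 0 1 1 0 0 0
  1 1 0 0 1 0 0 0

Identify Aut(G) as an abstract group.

G is 3-regular and bipartite on 2^3 = 8 vertices with girth 4; it is the hypercube graph Q_3. The symmetry group of the 3-cube is the hyperoctahedral group B_3 = Z_2 ≀ S_3, of order 2^3·3! = 48.

the hyperoctahedral group B_3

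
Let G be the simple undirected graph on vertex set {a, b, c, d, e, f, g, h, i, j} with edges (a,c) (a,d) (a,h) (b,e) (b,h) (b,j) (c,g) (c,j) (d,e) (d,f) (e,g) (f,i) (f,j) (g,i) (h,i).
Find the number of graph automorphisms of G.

G is 3-regular on 10 vertices with no triangles and no 4-cycles (girth 5): this is the Petersen graph. Viewing the Petersen graph as the Kneser graph K(5,2) — vertices are 2-subsets of {1,…,5}, edges join disjoint pairs — its automorphisms are exactly the permutations of the 5-element set, so Aut ≅ S_5 of order 120.

120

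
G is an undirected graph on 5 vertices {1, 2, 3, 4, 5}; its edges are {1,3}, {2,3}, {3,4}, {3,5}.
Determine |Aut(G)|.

24

Vertex 3 has degree 4 and every other vertex has degree 1, so G is the star K_{1,4} with centre 3. Any automorphism fixes the centre and permutes the 4 leaves freely, so Aut(G) ≅ S_4 of order 4! = 24.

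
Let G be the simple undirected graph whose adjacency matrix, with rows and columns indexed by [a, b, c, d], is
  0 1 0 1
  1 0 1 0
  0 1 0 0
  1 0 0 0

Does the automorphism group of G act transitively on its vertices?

Automorphisms preserve degree, but G has vertices of degree 1 and vertices of degree 2; no automorphism maps one to the other, so G is not vertex-transitive.

No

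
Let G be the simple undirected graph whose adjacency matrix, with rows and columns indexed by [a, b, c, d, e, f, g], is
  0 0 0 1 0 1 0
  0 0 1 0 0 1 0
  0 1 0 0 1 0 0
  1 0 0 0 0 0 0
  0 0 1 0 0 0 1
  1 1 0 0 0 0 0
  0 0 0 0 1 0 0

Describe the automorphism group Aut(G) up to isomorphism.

Z_2

The degree sequence is [2, 2, 2, 1, 2, 2, 1]; the two degree-1 vertices d and g are the ends of a path, so G = P_7. A path has exactly one nontrivial symmetry — reversal — giving Aut(G) of order 2.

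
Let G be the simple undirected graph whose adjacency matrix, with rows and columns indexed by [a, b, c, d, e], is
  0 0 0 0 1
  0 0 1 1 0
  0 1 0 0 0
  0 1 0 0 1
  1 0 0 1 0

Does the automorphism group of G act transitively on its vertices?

Automorphisms preserve degree, but G has vertices of degree 1 and vertices of degree 2; no automorphism maps one to the other, so G is not vertex-transitive.

No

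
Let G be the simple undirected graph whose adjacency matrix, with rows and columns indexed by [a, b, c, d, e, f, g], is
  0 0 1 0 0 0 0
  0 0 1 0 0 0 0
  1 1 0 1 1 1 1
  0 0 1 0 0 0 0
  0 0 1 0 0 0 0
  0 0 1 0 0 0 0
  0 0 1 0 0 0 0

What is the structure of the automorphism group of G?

Vertex c has degree 6 and every other vertex has degree 1, so G is the star K_{1,6} with centre c. Any automorphism fixes the centre and permutes the 6 leaves freely, so Aut(G) ≅ S_6 of order 6! = 720.

S_6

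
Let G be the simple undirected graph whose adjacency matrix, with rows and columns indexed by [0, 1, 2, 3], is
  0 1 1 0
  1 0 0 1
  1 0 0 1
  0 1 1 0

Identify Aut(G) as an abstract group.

G is 2-regular and connected on 4 vertices, i.e. the cycle C_4. C_4 has 4 rotations and 4 reflections, so Aut(C_4) ≅ D_4 of order 8.

the dihedral group of order 8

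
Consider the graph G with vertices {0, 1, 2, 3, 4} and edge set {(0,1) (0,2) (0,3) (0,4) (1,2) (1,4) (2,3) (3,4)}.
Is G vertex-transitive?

No

Vertex 0 is the only vertex of degree 4, so every automorphism fixes it; G is not vertex-transitive.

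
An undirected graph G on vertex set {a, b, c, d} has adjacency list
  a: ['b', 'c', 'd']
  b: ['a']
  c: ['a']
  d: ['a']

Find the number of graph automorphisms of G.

6

Vertex a has degree 3 and every other vertex has degree 1, so G is the star K_{1,3} with centre a. The 3 leaves are pairwise interchangeable while the centre is fixed, giving Aut(G) = S_3.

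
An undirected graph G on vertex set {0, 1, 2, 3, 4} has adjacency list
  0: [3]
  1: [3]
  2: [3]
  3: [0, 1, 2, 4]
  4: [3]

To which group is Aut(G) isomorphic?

Vertex 3 has degree 4 and every other vertex has degree 1, so G is the star K_{1,4} with centre 3. The 4 leaves are pairwise interchangeable while the centre is fixed, giving Aut(G) = S_4.

S_4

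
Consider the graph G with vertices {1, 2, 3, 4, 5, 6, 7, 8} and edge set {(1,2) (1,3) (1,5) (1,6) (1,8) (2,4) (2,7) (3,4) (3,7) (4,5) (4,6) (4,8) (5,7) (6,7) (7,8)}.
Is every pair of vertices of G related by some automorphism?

No

Automorphisms preserve degree, but G has vertices of degree 3 and vertices of degree 5; no automorphism maps one to the other, so G is not vertex-transitive.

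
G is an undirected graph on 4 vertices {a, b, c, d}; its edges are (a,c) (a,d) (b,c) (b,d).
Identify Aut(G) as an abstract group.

S_2 ≀ Z_2

G is 2-regular and bipartite with parts {a, b} and {c, d} (each part is independent and every cross-pair is an edge), so G = K_{2,2}. Aut(K_{2,2}) is the wreath product S_2 ≀ Z_2: permute within each part, then optionally swap the parts; |Aut| = 2·(2!)² = 8.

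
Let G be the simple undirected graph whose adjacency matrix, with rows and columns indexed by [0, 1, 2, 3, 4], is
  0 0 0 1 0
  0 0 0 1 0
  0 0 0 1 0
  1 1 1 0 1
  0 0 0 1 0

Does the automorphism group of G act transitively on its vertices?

Vertex 3 is the only vertex of degree 4, so every automorphism fixes it; G is not vertex-transitive.

No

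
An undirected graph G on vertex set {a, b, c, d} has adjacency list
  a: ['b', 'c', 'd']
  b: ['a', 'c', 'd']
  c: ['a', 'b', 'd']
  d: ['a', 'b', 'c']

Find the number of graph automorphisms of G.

24

All 4 vertices are pairwise adjacent: G = K_4. Any permutation of the 4 vertices preserves K_4, so Aut(K_4) = S_4 of order 4! = 24.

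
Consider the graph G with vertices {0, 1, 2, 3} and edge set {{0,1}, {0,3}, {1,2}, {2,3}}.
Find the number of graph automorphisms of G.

8

G is 2-regular and connected on 4 vertices, i.e. the cycle C_4. C_4 has 4 rotations and 4 reflections, so Aut(C_4) ≅ D_4 of order 8.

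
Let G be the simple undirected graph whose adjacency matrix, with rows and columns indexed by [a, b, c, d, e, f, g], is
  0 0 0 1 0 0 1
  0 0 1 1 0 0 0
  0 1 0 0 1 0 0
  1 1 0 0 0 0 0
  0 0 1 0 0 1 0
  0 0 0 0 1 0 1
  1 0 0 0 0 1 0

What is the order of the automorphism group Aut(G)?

14

Every vertex has degree 2 and the graph is connected, so G is the 7-cycle C_7. The automorphisms of the 7-cycle are exactly the symmetries of a regular 7-gon: the dihedral group D_7, |D_7| = 14.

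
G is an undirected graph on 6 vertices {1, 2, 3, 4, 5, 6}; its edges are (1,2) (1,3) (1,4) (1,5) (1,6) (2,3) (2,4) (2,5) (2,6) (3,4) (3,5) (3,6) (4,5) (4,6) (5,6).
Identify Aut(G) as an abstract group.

the symmetric group on 6 letters

All 6 vertices are pairwise adjacent: G = K_6. Every bijection on the vertex set is an automorphism of K_6; hence Aut(K_6) ≅ S_6, order 720.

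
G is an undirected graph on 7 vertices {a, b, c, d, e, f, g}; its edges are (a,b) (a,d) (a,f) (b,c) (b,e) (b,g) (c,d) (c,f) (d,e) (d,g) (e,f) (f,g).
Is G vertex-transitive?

No

Automorphisms preserve degree, but G has vertices of degree 3 and vertices of degree 4; no automorphism maps one to the other, so G is not vertex-transitive.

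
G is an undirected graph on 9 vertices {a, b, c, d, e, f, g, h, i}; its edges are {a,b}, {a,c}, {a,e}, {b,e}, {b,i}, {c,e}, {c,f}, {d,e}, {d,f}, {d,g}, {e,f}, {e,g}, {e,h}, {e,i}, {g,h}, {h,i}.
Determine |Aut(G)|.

Vertex e is the unique vertex of degree 8; the remaining 8 vertices each have degree 3 and induce a cycle, so G is the wheel on 9 vertices with hub e. With the hub fixed, the remaining symmetry is that of the rim cycle C_8, giving the dihedral group D_8.

16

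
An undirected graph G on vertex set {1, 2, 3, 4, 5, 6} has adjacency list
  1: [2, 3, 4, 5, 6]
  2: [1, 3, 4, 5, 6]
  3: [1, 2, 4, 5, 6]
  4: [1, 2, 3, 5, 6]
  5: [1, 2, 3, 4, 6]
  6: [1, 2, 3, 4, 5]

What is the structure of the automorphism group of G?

All 6 vertices are pairwise adjacent: G = K_6. Every bijection on the vertex set is an automorphism of K_6; hence Aut(K_6) ≅ S_6, order 720.

S_6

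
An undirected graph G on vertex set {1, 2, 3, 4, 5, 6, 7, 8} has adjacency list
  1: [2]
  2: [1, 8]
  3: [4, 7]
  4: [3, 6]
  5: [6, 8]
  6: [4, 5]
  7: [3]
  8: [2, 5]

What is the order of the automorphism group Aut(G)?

2

The degree sequence is [1, 2, 2, 2, 2, 2, 1, 2]; the two degree-1 vertices 1 and 7 are the ends of a path, so G = P_8. The only nontrivial automorphism of a path is the end-to-end reflection, so Aut(G) ≅ Z_2.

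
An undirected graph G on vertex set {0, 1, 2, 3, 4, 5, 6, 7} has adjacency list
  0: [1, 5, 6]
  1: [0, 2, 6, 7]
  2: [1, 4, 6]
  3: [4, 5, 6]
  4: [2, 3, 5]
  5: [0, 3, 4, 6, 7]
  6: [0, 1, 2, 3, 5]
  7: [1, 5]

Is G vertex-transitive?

Vertex 1 is the only vertex of degree 4, so every automorphism fixes it; G is not vertex-transitive.

No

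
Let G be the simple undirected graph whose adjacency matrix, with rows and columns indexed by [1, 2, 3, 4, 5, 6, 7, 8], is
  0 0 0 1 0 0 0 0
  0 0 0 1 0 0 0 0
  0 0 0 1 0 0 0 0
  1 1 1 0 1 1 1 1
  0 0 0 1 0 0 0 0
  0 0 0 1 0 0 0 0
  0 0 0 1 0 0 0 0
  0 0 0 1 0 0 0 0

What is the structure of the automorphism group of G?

Vertex 4 has degree 7 and every other vertex has degree 1, so G is the star K_{1,7} with centre 4. Any automorphism fixes the centre and permutes the 7 leaves freely, so Aut(G) ≅ S_7 of order 7! = 5040.

S_7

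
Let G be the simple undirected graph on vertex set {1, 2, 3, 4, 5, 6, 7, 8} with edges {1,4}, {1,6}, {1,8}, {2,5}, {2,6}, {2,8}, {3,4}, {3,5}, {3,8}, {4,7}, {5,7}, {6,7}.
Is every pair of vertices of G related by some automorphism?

G is 3-regular and bipartite on 2^3 = 8 vertices with girth 4; it is the hypercube graph Q_3. The symmetry group of the 3-cube is the hyperoctahedral group B_3 = Z_2 ≀ S_3, of order 2^3·3! = 48. Under this action every vertex can be carried to every other, so G is vertex-transitive.

Yes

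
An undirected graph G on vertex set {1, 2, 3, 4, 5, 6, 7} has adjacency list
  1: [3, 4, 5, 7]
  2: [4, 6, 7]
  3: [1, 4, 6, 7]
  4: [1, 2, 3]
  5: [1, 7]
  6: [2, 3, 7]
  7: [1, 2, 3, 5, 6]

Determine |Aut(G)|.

Degrees alone do not determine every vertex (e.g. 1 and 3 both have degree 4), but their neighbour-degree multisets differ: N(1) has degrees [2, 3, 4, 5] while N(3) has degrees [3, 3, 4, 5]. Repeating this refinement separates all vertices, so the only automorphism is the identity.

1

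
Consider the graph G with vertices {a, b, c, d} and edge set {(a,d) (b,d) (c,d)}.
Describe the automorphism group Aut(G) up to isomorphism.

the symmetric group on 3 letters

Vertex d has degree 3 and every other vertex has degree 1, so G is the star K_{1,3} with centre d. The 3 leaves are pairwise interchangeable while the centre is fixed, giving Aut(G) = S_3.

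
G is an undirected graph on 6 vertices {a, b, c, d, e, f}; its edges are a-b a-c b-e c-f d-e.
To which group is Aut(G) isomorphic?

The degree sequence is [2, 2, 2, 1, 2, 1]; the two degree-1 vertices d and f are the ends of a path, so G = P_6. A path has exactly one nontrivial symmetry — reversal — giving Aut(G) of order 2.

Z_2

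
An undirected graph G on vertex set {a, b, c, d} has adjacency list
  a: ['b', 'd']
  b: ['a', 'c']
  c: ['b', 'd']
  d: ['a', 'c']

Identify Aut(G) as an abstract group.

G is 2-regular and bipartite on 2^2 = 4 vertices with girth 4; it is the hypercube graph Q_2. Aut(Q_2) consists of the signed permutations of the 2 coordinate axes: 2! permutations times 2^2 sign flips, so |Aut| = 2^2·2! = 8.

Z_2^2 ⋊ S_2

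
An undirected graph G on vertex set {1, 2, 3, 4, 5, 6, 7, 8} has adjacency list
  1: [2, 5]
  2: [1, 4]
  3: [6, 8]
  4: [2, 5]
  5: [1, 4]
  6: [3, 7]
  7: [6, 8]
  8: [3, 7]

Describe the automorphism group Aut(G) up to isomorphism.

G has two connected components, {1, 2, 4, 5} and {3, 6, 7, 8}; each is 2-regular, so G = C_4 ⊔ C_4. Aut of a disjoint union of two copies of C_4 is the wreath product D_4 ≀ Z_2, of order 2·8² = 128.

D_4 ≀ Z_2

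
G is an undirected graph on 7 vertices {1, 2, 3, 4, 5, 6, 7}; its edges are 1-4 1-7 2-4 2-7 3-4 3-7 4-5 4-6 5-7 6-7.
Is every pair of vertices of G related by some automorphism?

No

Automorphisms preserve degree, but G has vertices of degree 2 and vertices of degree 5; no automorphism maps one to the other, so G is not vertex-transitive.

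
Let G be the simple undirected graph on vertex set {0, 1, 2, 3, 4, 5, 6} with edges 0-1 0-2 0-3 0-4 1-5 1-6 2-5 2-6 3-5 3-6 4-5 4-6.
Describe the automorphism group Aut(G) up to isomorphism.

S_4 × S_3

The vertices split by degree into {0, 5, 6} (degree 4) and {1, 2, 3, 4} (degree 3); every edge runs between the two parts, so G is the complete bipartite graph K_{3,4}. The parts have unequal sizes, so no automorphism swaps them; each part is permuted independently, giving S_4 × S_3 of order 4!·3! = 144.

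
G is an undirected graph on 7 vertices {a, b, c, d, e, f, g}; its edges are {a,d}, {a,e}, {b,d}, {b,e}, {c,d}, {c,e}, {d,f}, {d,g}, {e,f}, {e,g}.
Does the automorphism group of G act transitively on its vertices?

No

Automorphisms preserve degree, but G has vertices of degree 2 and vertices of degree 5; no automorphism maps one to the other, so G is not vertex-transitive.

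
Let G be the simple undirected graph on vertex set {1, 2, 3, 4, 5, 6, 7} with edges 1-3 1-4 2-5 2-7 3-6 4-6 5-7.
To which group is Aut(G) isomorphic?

G has two connected components, {1, 3, 4, 6} and {2, 5, 7}; each is 2-regular, so G = C_4 ⊔ C_3. No automorphism exchanges components of different sizes, hence Aut(G) is the direct product D_3 × D_4, order 48.

D_3 × D_4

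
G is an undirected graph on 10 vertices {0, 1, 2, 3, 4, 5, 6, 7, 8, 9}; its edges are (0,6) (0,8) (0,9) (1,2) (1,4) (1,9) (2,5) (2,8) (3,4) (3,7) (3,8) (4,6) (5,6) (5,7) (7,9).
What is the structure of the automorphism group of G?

G is 3-regular on 10 vertices with no triangles and no 4-cycles (girth 5): this is the Petersen graph. It is a classical fact that the Petersen graph has automorphism group S_5 (order 120), arising from its description as the Kneser graph K(5,2).

S_5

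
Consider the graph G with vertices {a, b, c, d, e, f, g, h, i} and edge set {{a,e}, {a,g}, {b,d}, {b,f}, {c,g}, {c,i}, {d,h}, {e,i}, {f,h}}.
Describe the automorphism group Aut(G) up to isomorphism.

D_4 × D_5

G has two connected components, {a, c, e, g, i} and {b, d, f, h}; each is 2-regular, so G = C_5 ⊔ C_4. No automorphism exchanges components of different sizes, hence Aut(G) is the direct product D_4 × D_5, order 80.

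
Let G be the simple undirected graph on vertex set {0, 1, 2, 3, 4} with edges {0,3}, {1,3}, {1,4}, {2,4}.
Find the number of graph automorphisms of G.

2

The degree sequence is [1, 2, 1, 2, 2]; the two degree-1 vertices 0 and 2 are the ends of a path, so G = P_5. The only nontrivial automorphism of a path is the end-to-end reflection, so Aut(G) ≅ Z_2.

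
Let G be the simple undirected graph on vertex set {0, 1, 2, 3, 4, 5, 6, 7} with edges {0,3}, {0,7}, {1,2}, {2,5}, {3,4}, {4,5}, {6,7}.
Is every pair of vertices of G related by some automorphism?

Automorphisms preserve degree, but G has vertices of degree 1 and vertices of degree 2; no automorphism maps one to the other, so G is not vertex-transitive.

No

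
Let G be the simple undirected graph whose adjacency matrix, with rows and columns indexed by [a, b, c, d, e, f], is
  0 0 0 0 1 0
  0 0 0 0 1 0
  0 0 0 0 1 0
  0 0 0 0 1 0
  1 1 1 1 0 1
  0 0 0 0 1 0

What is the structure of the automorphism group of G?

Vertex e has degree 5 and every other vertex has degree 1, so G is the star K_{1,5} with centre e. Any automorphism fixes the centre and permutes the 5 leaves freely, so Aut(G) ≅ S_5 of order 5! = 120.

the symmetric group on 5 letters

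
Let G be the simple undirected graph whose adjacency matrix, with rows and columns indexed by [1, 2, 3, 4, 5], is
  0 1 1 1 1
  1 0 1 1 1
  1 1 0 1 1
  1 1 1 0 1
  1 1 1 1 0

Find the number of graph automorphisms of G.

All 5 vertices are pairwise adjacent: G = K_5. Any permutation of the 5 vertices preserves K_5, so Aut(K_5) = S_5 of order 5! = 120.

120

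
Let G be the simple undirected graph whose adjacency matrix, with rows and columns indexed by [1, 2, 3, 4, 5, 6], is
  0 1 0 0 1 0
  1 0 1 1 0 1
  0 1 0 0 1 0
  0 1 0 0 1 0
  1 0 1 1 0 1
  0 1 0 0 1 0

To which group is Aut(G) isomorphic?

S_4 × S_2

The vertices split by degree into {2, 5} (degree 4) and {1, 3, 4, 6} (degree 2); every edge runs between the two parts, so G is the complete bipartite graph K_{2,4}. The parts have unequal sizes, so no automorphism swaps them; each part is permuted independently, giving S_4 × S_2 of order 4!·2! = 48.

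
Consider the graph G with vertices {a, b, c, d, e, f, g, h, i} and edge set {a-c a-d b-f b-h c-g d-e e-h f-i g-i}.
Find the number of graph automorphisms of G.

18

G is 2-regular and connected on 9 vertices, i.e. the cycle C_9. The automorphisms of the 9-cycle are exactly the symmetries of a regular 9-gon: the dihedral group D_9, |D_9| = 18.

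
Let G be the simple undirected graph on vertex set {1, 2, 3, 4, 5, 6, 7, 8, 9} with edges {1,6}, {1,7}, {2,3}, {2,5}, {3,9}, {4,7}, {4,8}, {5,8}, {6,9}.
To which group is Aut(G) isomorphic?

Every vertex has degree 2 and the graph is connected, so G is the 9-cycle C_9. The automorphisms of the 9-cycle are exactly the symmetries of a regular 9-gon: the dihedral group D_9, |D_9| = 18.

D_9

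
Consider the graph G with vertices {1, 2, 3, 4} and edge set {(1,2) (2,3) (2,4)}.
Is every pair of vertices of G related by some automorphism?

No

Vertex 2 is the only vertex of degree 3, so every automorphism fixes it; G is not vertex-transitive.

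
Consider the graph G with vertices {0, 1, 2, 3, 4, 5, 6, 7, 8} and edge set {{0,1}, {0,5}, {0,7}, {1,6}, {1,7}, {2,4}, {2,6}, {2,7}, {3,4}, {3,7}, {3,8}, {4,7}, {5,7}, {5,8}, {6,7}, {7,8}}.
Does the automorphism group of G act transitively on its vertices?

No

Vertex 7 is the only vertex of degree 8, so every automorphism fixes it; G is not vertex-transitive.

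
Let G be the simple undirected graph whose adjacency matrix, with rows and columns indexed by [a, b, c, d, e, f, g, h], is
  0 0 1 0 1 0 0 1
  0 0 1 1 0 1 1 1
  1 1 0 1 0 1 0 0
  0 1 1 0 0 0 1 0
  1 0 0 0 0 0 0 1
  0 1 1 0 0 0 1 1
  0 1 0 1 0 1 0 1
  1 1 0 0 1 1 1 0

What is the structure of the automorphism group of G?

1

Degrees alone do not determine every vertex (e.g. a and d both have degree 3), but their neighbour-degree multisets differ: N(a) has degrees [2, 4, 5] while N(d) has degrees [4, 4, 5]. Repeating this refinement separates all vertices, so the only automorphism is the identity.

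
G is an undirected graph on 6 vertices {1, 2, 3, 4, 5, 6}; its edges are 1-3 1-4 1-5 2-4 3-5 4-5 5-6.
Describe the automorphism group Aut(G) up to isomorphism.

{e}

Degrees alone do not determine every vertex (e.g. 1 and 4 both have degree 3), but their neighbour-degree multisets differ: N(1) has degrees [2, 3, 4] while N(4) has degrees [1, 3, 4]. Repeating this refinement separates all vertices, so the only automorphism is the identity.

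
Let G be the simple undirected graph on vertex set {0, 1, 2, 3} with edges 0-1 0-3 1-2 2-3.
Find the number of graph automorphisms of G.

8

G is 2-regular and bipartite on 2^2 = 4 vertices with girth 4; it is the hypercube graph Q_2. The symmetry group of the 2-cube is the hyperoctahedral group B_2 = Z_2 ≀ S_2, of order 2^2·2! = 8.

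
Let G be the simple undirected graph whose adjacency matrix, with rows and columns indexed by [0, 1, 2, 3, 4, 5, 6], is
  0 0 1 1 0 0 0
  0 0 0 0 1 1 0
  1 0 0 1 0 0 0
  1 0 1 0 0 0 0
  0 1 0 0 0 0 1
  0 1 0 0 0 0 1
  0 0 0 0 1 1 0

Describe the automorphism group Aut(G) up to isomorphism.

G has two connected components, {1, 4, 5, 6} and {0, 2, 3}; each is 2-regular, so G = C_4 ⊔ C_3. The components are non-isomorphic (different sizes), so Aut(G) = Aut(C_4) × Aut(C_3) = D_4 × D_3 of order 8·6 = 48.

D_4 × D_3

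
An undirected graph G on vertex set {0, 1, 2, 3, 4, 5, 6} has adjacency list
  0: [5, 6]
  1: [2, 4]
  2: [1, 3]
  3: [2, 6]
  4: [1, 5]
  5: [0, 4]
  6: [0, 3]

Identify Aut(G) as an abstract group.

the dihedral group of order 14

Every vertex has degree 2 and the graph is connected, so G is the 7-cycle C_7. The automorphisms of the 7-cycle are exactly the symmetries of a regular 7-gon: the dihedral group D_7, |D_7| = 14.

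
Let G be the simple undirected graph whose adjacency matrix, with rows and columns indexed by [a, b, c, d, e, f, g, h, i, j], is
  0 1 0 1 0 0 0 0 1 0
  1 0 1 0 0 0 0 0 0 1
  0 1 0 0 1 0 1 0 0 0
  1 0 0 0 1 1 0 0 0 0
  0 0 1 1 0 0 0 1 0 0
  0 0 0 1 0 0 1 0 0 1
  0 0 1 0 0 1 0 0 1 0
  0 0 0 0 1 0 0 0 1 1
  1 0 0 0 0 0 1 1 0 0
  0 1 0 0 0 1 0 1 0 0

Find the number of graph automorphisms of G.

G is 3-regular on 10 vertices with no triangles and no 4-cycles (girth 5): this is the Petersen graph. It is a classical fact that the Petersen graph has automorphism group S_5 (order 120), arising from its description as the Kneser graph K(5,2).

120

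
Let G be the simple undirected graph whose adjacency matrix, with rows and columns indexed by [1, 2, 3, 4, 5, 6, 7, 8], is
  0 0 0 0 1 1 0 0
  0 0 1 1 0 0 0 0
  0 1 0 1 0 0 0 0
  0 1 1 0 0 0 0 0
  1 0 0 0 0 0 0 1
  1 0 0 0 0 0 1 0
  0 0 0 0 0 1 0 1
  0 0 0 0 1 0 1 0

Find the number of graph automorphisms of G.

60

G has two connected components, {1, 5, 6, 7, 8} and {2, 3, 4}; each is 2-regular, so G = C_5 ⊔ C_3. No automorphism exchanges components of different sizes, hence Aut(G) is the direct product D_3 × D_5, order 60.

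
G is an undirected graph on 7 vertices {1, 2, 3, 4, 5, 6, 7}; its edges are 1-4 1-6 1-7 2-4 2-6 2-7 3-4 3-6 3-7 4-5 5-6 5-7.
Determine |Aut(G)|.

144

The vertices split by degree into {4, 6, 7} (degree 4) and {1, 2, 3, 5} (degree 3); every edge runs between the two parts, so G is the complete bipartite graph K_{3,4}. Automorphisms preserve the bipartition setwise (since the parts differ in size) and act as S_3 × S_4 within it; |Aut| = 144.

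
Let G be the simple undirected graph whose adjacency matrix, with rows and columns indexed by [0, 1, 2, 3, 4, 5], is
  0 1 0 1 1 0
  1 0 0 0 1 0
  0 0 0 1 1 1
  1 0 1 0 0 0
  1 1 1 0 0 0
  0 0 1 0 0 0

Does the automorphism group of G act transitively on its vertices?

No

Vertex 5 is the only vertex of degree 1, so every automorphism fixes it; G is not vertex-transitive.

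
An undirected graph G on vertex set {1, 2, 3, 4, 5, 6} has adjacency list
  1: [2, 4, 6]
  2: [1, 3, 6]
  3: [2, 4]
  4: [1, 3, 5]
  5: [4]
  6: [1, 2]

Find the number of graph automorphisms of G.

1

The degree sequence is [3, 3, 2, 3, 1, 2]. Checking the degree-preserving permutations of the vertex set shows that none except the identity preserves every edge, so Aut(G) is trivial.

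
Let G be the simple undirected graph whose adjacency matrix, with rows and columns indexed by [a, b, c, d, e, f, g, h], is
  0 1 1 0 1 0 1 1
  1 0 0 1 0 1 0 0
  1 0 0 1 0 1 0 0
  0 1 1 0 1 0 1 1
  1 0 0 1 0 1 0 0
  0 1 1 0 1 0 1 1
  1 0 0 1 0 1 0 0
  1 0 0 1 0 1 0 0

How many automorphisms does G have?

The vertices split by degree into {a, d, f} (degree 5) and {b, c, e, g, h} (degree 3); every edge runs between the two parts, so G is the complete bipartite graph K_{3,5}. Automorphisms preserve the bipartition setwise (since the parts differ in size) and act as S_3 × S_5 within it; |Aut| = 720.

720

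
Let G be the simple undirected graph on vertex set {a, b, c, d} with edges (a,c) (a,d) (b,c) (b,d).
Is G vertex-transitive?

Yes

G is 2-regular and bipartite on 2^2 = 4 vertices with girth 4; it is the hypercube graph Q_2. The symmetry group of the 2-cube is the hyperoctahedral group B_2 = Z_2 ≀ S_2, of order 2^2·2! = 8. Under this action every vertex can be carried to every other, so G is vertex-transitive.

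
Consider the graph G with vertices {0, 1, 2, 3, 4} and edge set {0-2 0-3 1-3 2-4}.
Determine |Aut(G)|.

The degree sequence is [2, 1, 2, 2, 1]; the two degree-1 vertices 1 and 4 are the ends of a path, so G = P_5. A path has exactly one nontrivial symmetry — reversal — giving Aut(G) of order 2.

2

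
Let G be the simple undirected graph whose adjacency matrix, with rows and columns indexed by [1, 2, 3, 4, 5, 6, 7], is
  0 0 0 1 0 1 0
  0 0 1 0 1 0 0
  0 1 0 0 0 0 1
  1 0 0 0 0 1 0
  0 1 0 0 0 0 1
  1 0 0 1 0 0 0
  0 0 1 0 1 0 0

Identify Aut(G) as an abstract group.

G has two connected components, {2, 3, 5, 7} and {1, 4, 6}; each is 2-regular, so G = C_4 ⊔ C_3. No automorphism exchanges components of different sizes, hence Aut(G) is the direct product D_4 × D_3, order 48.

D_4 × D_3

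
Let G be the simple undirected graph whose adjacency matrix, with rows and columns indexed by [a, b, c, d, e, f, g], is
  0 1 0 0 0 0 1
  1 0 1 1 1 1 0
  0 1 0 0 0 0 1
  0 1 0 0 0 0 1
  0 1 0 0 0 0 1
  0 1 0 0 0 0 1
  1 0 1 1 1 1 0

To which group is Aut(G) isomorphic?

The vertices split by degree into {b, g} (degree 5) and {a, c, d, e, f} (degree 2); every edge runs between the two parts, so G is the complete bipartite graph K_{2,5}. The parts have unequal sizes, so no automorphism swaps them; each part is permuted independently, giving S_5 × S_2 of order 5!·2! = 240.

S_5 × S_2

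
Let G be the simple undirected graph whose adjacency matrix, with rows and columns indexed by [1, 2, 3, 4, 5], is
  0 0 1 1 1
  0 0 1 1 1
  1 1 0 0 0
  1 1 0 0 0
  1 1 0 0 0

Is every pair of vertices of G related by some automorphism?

No

Automorphisms preserve degree, but G has vertices of degree 2 and vertices of degree 3; no automorphism maps one to the other, so G is not vertex-transitive.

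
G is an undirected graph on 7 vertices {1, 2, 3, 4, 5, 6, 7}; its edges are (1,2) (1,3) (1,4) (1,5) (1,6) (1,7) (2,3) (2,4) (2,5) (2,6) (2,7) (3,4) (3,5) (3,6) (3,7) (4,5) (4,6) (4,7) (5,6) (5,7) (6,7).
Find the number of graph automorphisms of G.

5040

Every vertex has degree 6, so G is the complete graph K_7. Any permutation of the 7 vertices preserves K_7, so Aut(K_7) = S_7 of order 7! = 5040.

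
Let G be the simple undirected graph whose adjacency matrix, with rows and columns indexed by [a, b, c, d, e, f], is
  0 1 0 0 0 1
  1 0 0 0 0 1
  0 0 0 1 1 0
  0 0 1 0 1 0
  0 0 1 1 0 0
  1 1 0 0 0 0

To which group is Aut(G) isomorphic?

D_3 ≀ Z_2

G has two connected components, {c, d, e} and {a, b, f}; each is 2-regular, so G = C_3 ⊔ C_3. Aut of a disjoint union of two copies of C_3 is the wreath product D_3 ≀ Z_2, of order 2·6² = 72.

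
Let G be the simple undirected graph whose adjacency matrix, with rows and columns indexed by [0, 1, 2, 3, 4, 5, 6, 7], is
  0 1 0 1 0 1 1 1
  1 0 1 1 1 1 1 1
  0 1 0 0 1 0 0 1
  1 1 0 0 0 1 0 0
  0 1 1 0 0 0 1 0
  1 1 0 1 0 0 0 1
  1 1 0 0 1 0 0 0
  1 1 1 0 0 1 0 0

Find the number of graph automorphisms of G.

1

The degree sequence is [5, 7, 3, 3, 3, 4, 3, 4]. Checking the degree-preserving permutations of the vertex set shows that none except the identity preserves every edge, so Aut(G) is trivial.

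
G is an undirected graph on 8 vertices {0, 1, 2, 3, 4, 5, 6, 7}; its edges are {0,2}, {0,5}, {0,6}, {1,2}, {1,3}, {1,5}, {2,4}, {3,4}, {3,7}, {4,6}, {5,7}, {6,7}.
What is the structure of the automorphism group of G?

the hyperoctahedral group B_3

G is 3-regular and bipartite on 2^3 = 8 vertices with girth 4; it is the hypercube graph Q_3. Aut(Q_3) consists of the signed permutations of the 3 coordinate axes: 3! permutations times 2^3 sign flips, so |Aut| = 2^3·3! = 48.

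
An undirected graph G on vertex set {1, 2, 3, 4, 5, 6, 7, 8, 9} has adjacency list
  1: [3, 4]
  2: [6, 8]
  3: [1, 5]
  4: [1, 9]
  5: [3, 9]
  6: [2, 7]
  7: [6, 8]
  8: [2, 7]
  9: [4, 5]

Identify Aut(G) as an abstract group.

D_5 × D_4

G has two connected components, {1, 3, 4, 5, 9} and {2, 6, 7, 8}; each is 2-regular, so G = C_5 ⊔ C_4. The components are non-isomorphic (different sizes), so Aut(G) = Aut(C_5) × Aut(C_4) = D_5 × D_4 of order 10·8 = 80.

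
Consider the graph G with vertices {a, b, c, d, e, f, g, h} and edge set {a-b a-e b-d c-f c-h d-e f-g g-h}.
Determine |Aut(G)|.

G has two connected components, {c, f, g, h} and {a, b, d, e}; each is 2-regular, so G = C_4 ⊔ C_4. With two isomorphic components, Aut(G) = Aut(C_4) ≀ S_2 = (D_4 × D_4) ⋊ Z_2: permute each cycle by D_4, then optionally swap the two cycles. Order 2·(2·4)² = 128.

128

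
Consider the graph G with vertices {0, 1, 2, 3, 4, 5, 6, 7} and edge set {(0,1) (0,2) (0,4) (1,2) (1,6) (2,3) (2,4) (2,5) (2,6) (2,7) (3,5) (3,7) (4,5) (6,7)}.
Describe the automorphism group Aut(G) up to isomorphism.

D_7

Vertex 2 is the unique vertex of degree 7; the remaining 7 vertices each have degree 3 and induce a cycle, so G is the wheel on 8 vertices with hub 2. Every automorphism fixes the hub and acts on the rim 7-cycle, so Aut(G) ≅ Aut(C_7) = D_7 of order 14.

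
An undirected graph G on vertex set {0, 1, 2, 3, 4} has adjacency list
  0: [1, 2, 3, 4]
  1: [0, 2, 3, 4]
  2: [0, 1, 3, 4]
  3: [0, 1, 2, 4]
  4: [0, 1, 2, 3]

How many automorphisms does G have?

120

Every vertex has degree 4, so G is the complete graph K_5. Every bijection on the vertex set is an automorphism of K_5; hence Aut(K_5) ≅ S_5, order 120.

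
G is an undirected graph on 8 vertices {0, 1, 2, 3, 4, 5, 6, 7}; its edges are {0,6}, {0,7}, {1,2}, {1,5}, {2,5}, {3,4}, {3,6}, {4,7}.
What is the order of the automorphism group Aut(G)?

60

G has two connected components, {0, 3, 4, 6, 7} and {1, 2, 5}; each is 2-regular, so G = C_5 ⊔ C_3. No automorphism exchanges components of different sizes, hence Aut(G) is the direct product D_3 × D_5, order 60.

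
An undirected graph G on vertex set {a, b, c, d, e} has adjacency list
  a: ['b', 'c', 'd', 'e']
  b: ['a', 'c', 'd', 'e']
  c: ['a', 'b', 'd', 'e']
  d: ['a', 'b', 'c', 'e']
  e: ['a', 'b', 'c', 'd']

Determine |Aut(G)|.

120

Every vertex has degree 4, so G is the complete graph K_5. Every bijection on the vertex set is an automorphism of K_5; hence Aut(K_5) ≅ S_5, order 120.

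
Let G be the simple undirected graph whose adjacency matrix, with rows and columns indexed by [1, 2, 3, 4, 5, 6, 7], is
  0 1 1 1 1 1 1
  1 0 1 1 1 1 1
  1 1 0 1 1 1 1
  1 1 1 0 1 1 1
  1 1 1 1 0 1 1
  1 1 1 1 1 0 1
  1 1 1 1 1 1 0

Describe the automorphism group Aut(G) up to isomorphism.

the symmetric group on 7 letters

Every vertex has degree 6, so G is the complete graph K_7. Every bijection on the vertex set is an automorphism of K_7; hence Aut(K_7) ≅ S_7, order 5040.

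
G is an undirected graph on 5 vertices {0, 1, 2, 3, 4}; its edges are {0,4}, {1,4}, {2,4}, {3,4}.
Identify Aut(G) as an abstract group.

Vertex 4 has degree 4 and every other vertex has degree 1, so G is the star K_{1,4} with centre 4. The 4 leaves are pairwise interchangeable while the centre is fixed, giving Aut(G) = S_4.

S_4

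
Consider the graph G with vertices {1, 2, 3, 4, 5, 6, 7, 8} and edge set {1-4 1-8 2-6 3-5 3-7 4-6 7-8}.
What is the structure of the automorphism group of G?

The degree sequence is [2, 1, 2, 2, 1, 2, 2, 2]; the two degree-1 vertices 2 and 5 are the ends of a path, so G = P_8. The only nontrivial automorphism of a path is the end-to-end reflection, so Aut(G) ≅ Z_2.

the cyclic group of order 2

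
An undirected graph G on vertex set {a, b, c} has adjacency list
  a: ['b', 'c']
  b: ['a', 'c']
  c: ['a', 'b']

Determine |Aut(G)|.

6

Every vertex has degree 2, so G is the complete graph K_3. Every bijection on the vertex set is an automorphism of K_3; hence Aut(K_3) ≅ S_3, order 6.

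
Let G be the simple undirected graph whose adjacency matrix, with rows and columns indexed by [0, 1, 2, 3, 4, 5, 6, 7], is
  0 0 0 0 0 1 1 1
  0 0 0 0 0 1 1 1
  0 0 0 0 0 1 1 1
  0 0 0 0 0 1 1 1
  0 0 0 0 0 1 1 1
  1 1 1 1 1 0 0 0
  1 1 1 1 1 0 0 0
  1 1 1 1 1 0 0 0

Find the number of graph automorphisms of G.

The vertices split by degree into {5, 6, 7} (degree 5) and {0, 1, 2, 3, 4} (degree 3); every edge runs between the two parts, so G is the complete bipartite graph K_{3,5}. Automorphisms preserve the bipartition setwise (since the parts differ in size) and act as S_3 × S_5 within it; |Aut| = 720.

720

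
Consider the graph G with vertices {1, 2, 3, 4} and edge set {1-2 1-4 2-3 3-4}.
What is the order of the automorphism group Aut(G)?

8

G is 2-regular and bipartite on 2^2 = 4 vertices with girth 4; it is the hypercube graph Q_2. Aut(Q_2) consists of the signed permutations of the 2 coordinate axes: 2! permutations times 2^2 sign flips, so |Aut| = 2^2·2! = 8.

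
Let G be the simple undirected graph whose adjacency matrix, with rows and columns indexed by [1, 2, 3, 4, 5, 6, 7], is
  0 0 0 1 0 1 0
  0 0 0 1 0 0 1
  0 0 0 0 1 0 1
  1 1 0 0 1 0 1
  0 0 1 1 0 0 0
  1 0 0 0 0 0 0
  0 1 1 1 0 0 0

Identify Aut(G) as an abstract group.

1

Degrees alone do not determine every vertex (e.g. 1 and 2 both have degree 2), but their neighbour-degree multisets differ: N(1) has degrees [1, 4] while N(2) has degrees [3, 4]. Repeating this refinement separates all vertices, so the only automorphism is the identity.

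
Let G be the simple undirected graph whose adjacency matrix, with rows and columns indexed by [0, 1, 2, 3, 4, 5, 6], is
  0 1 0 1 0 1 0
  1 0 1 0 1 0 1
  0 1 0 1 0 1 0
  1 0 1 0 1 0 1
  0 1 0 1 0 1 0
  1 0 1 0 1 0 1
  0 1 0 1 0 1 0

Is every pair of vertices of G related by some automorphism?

Automorphisms preserve degree, but G has vertices of degree 3 and vertices of degree 4; no automorphism maps one to the other, so G is not vertex-transitive.

No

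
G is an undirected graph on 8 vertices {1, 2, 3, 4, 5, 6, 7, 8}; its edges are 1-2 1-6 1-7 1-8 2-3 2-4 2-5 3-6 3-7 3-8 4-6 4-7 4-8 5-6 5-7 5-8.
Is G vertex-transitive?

G is 4-regular and bipartite with parts {2, 6, 7, 8} and {1, 3, 4, 5} (each part is independent and every cross-pair is an edge), so G = K_{4,4}. Aut(K_{4,4}) is the wreath product S_4 ≀ Z_2: permute within each part, then optionally swap the parts; |Aut| = 2·(4!)² = 1152. This group acts transitively on the 8 vertices.

Yes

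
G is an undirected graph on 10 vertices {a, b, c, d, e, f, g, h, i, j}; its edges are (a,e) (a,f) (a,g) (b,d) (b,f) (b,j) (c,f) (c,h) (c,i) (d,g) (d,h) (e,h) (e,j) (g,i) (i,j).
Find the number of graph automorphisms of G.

120

G is 3-regular on 10 vertices with no triangles and no 4-cycles (girth 5): this is the Petersen graph. It is a classical fact that the Petersen graph has automorphism group S_5 (order 120), arising from its description as the Kneser graph K(5,2).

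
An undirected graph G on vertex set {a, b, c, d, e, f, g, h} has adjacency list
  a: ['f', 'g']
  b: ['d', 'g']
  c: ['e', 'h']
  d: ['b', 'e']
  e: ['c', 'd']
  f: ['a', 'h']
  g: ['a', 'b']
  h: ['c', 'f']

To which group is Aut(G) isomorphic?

D_8

G is 2-regular and connected on 8 vertices, i.e. the cycle C_8. The automorphisms of the 8-cycle are exactly the symmetries of a regular 8-gon: the dihedral group D_8, |D_8| = 16.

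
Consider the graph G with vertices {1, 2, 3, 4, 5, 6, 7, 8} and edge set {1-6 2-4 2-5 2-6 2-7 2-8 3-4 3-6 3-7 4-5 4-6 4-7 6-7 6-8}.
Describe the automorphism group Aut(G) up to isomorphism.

Degrees alone do not determine every vertex (e.g. 2 and 4 both have degree 5), but their neighbour-degree multisets differ: N(2) has degrees [2, 2, 4, 5, 6] while N(4) has degrees [2, 3, 4, 5, 6]. Repeating this refinement separates all vertices, so the only automorphism is the identity.

the trivial group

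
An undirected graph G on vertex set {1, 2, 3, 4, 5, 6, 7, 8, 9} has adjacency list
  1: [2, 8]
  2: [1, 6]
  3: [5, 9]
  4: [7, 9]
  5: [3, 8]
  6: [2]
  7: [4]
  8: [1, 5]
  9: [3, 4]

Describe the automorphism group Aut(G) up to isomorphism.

C_2

The degree sequence is [2, 2, 2, 2, 2, 1, 1, 2, 2]; the two degree-1 vertices 6 and 7 are the ends of a path, so G = P_9. A path has exactly one nontrivial symmetry — reversal — giving Aut(G) of order 2.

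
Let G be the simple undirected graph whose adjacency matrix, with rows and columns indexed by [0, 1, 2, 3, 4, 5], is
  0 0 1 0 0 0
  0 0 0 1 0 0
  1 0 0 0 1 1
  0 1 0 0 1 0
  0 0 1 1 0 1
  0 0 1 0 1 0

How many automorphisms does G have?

1

Degrees alone do not determine every vertex (e.g. 0 and 1 both have degree 1), but their neighbour-degree multisets differ: N(0) has degrees [3] while N(1) has degrees [2]. Repeating this refinement separates all vertices, so the only automorphism is the identity.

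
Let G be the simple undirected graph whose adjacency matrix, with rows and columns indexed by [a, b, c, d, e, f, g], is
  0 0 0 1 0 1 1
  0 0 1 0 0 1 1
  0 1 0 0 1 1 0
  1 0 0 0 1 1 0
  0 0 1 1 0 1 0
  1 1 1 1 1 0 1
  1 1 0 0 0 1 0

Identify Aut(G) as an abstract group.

the dihedral group of order 12

Vertex f is the unique vertex of degree 6; the remaining 6 vertices each have degree 3 and induce a cycle, so G is the wheel on 7 vertices with hub f. Every automorphism fixes the hub and acts on the rim 6-cycle, so Aut(G) ≅ Aut(C_6) = D_6 of order 12.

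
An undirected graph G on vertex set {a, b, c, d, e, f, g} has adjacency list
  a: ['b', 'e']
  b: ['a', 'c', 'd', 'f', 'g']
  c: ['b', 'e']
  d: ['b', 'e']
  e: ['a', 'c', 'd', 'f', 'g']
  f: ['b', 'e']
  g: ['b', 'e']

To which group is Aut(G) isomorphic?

S_2 × S_5

The vertices split by degree into {b, e} (degree 5) and {a, c, d, f, g} (degree 2); every edge runs between the two parts, so G is the complete bipartite graph K_{2,5}. Automorphisms preserve the bipartition setwise (since the parts differ in size) and act as S_2 × S_5 within it; |Aut| = 240.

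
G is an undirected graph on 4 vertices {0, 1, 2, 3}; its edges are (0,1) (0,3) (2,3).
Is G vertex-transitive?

Automorphisms preserve degree, but G has vertices of degree 1 and vertices of degree 2; no automorphism maps one to the other, so G is not vertex-transitive.

No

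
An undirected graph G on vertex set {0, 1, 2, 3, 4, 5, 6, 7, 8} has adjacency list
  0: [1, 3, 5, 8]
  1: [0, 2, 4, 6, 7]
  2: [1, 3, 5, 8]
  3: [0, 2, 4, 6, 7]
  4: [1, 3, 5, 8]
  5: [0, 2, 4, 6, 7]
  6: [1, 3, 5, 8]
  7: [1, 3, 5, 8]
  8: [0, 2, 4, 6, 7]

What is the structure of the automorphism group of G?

The vertices split by degree into {1, 3, 5, 8} (degree 5) and {0, 2, 4, 6, 7} (degree 4); every edge runs between the two parts, so G is the complete bipartite graph K_{4,5}. The parts have unequal sizes, so no automorphism swaps them; each part is permuted independently, giving S_5 × S_4 of order 5!·4! = 2880.

S_5 × S_4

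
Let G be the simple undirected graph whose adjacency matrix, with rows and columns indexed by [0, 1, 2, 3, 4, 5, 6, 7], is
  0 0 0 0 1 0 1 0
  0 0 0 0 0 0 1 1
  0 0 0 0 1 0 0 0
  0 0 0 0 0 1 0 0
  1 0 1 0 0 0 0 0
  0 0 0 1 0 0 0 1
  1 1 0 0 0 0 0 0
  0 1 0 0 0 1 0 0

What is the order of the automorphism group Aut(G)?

2

The degree sequence is [2, 2, 1, 1, 2, 2, 2, 2]; the two degree-1 vertices 2 and 3 are the ends of a path, so G = P_8. The only nontrivial automorphism of a path is the end-to-end reflection, so Aut(G) ≅ Z_2.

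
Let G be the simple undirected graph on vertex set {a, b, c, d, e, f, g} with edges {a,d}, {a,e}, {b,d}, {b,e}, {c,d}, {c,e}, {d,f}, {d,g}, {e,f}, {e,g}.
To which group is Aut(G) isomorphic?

The vertices split by degree into {d, e} (degree 5) and {a, b, c, f, g} (degree 2); every edge runs between the two parts, so G is the complete bipartite graph K_{2,5}. Automorphisms preserve the bipartition setwise (since the parts differ in size) and act as S_5 × S_2 within it; |Aut| = 240.

S_5 × S_2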